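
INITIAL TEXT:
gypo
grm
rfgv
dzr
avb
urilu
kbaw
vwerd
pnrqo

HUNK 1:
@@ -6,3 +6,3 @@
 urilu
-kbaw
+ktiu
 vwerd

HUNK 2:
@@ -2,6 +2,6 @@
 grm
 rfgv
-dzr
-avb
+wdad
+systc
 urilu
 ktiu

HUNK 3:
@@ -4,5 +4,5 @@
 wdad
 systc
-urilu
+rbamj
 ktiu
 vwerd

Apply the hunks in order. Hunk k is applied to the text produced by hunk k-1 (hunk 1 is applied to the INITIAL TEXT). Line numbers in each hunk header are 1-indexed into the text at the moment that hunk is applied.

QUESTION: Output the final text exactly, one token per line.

Answer: gypo
grm
rfgv
wdad
systc
rbamj
ktiu
vwerd
pnrqo

Derivation:
Hunk 1: at line 6 remove [kbaw] add [ktiu] -> 9 lines: gypo grm rfgv dzr avb urilu ktiu vwerd pnrqo
Hunk 2: at line 2 remove [dzr,avb] add [wdad,systc] -> 9 lines: gypo grm rfgv wdad systc urilu ktiu vwerd pnrqo
Hunk 3: at line 4 remove [urilu] add [rbamj] -> 9 lines: gypo grm rfgv wdad systc rbamj ktiu vwerd pnrqo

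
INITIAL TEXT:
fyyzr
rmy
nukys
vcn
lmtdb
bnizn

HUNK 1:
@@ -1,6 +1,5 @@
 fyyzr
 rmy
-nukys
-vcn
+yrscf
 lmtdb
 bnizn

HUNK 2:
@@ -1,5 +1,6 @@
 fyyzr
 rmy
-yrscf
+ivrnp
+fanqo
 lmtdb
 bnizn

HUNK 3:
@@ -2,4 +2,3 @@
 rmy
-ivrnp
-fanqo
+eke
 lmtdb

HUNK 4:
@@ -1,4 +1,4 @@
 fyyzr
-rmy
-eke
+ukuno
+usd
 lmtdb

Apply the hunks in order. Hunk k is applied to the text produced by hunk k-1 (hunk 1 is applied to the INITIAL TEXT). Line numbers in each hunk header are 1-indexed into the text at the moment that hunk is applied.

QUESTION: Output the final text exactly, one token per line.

Hunk 1: at line 1 remove [nukys,vcn] add [yrscf] -> 5 lines: fyyzr rmy yrscf lmtdb bnizn
Hunk 2: at line 1 remove [yrscf] add [ivrnp,fanqo] -> 6 lines: fyyzr rmy ivrnp fanqo lmtdb bnizn
Hunk 3: at line 2 remove [ivrnp,fanqo] add [eke] -> 5 lines: fyyzr rmy eke lmtdb bnizn
Hunk 4: at line 1 remove [rmy,eke] add [ukuno,usd] -> 5 lines: fyyzr ukuno usd lmtdb bnizn

Answer: fyyzr
ukuno
usd
lmtdb
bnizn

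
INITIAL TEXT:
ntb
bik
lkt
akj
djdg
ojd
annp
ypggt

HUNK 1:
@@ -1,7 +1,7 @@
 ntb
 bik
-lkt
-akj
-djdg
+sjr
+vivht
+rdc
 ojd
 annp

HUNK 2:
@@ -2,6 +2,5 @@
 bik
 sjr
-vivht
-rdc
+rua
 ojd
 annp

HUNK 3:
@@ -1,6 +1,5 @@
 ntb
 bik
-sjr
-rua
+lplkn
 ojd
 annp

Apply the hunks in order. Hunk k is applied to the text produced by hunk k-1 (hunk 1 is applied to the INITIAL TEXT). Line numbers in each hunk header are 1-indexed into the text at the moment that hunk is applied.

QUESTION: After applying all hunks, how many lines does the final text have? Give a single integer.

Hunk 1: at line 1 remove [lkt,akj,djdg] add [sjr,vivht,rdc] -> 8 lines: ntb bik sjr vivht rdc ojd annp ypggt
Hunk 2: at line 2 remove [vivht,rdc] add [rua] -> 7 lines: ntb bik sjr rua ojd annp ypggt
Hunk 3: at line 1 remove [sjr,rua] add [lplkn] -> 6 lines: ntb bik lplkn ojd annp ypggt
Final line count: 6

Answer: 6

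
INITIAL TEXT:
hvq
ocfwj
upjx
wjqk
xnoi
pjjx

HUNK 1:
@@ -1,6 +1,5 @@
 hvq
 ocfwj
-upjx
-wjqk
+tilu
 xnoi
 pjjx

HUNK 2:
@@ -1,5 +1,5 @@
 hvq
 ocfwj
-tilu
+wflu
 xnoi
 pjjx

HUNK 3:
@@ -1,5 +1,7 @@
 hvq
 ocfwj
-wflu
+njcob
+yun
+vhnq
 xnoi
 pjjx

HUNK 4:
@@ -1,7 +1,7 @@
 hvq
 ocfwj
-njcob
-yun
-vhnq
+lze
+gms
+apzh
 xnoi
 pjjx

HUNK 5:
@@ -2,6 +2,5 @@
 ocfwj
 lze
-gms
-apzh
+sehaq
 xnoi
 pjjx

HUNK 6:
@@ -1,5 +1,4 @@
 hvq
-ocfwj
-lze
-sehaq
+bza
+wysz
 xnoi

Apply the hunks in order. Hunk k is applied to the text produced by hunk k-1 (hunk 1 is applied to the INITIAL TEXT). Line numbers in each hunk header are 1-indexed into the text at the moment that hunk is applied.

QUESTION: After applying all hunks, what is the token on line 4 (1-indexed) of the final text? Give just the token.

Answer: xnoi

Derivation:
Hunk 1: at line 1 remove [upjx,wjqk] add [tilu] -> 5 lines: hvq ocfwj tilu xnoi pjjx
Hunk 2: at line 1 remove [tilu] add [wflu] -> 5 lines: hvq ocfwj wflu xnoi pjjx
Hunk 3: at line 1 remove [wflu] add [njcob,yun,vhnq] -> 7 lines: hvq ocfwj njcob yun vhnq xnoi pjjx
Hunk 4: at line 1 remove [njcob,yun,vhnq] add [lze,gms,apzh] -> 7 lines: hvq ocfwj lze gms apzh xnoi pjjx
Hunk 5: at line 2 remove [gms,apzh] add [sehaq] -> 6 lines: hvq ocfwj lze sehaq xnoi pjjx
Hunk 6: at line 1 remove [ocfwj,lze,sehaq] add [bza,wysz] -> 5 lines: hvq bza wysz xnoi pjjx
Final line 4: xnoi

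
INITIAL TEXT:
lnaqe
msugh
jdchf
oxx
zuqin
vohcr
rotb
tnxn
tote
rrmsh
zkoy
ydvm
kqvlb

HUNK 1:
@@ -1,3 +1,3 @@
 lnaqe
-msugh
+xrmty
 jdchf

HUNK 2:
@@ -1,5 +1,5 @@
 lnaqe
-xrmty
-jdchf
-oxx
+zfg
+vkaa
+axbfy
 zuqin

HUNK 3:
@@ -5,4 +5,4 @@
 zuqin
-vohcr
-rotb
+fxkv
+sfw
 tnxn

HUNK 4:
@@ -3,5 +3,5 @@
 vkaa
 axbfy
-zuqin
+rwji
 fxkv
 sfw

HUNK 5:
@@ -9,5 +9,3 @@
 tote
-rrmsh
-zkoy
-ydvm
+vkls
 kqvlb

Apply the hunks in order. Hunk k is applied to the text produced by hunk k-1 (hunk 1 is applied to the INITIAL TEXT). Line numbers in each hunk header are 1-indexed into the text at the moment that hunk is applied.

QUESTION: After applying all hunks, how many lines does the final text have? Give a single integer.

Hunk 1: at line 1 remove [msugh] add [xrmty] -> 13 lines: lnaqe xrmty jdchf oxx zuqin vohcr rotb tnxn tote rrmsh zkoy ydvm kqvlb
Hunk 2: at line 1 remove [xrmty,jdchf,oxx] add [zfg,vkaa,axbfy] -> 13 lines: lnaqe zfg vkaa axbfy zuqin vohcr rotb tnxn tote rrmsh zkoy ydvm kqvlb
Hunk 3: at line 5 remove [vohcr,rotb] add [fxkv,sfw] -> 13 lines: lnaqe zfg vkaa axbfy zuqin fxkv sfw tnxn tote rrmsh zkoy ydvm kqvlb
Hunk 4: at line 3 remove [zuqin] add [rwji] -> 13 lines: lnaqe zfg vkaa axbfy rwji fxkv sfw tnxn tote rrmsh zkoy ydvm kqvlb
Hunk 5: at line 9 remove [rrmsh,zkoy,ydvm] add [vkls] -> 11 lines: lnaqe zfg vkaa axbfy rwji fxkv sfw tnxn tote vkls kqvlb
Final line count: 11

Answer: 11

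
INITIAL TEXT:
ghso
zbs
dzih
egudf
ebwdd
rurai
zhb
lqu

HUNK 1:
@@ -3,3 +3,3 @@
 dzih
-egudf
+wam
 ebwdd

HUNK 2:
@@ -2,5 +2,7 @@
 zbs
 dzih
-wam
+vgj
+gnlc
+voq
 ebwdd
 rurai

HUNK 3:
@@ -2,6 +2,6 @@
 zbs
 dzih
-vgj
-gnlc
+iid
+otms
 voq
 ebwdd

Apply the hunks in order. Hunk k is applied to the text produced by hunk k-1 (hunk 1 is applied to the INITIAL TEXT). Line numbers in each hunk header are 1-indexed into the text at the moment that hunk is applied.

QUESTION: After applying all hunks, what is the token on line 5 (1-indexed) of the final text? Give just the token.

Hunk 1: at line 3 remove [egudf] add [wam] -> 8 lines: ghso zbs dzih wam ebwdd rurai zhb lqu
Hunk 2: at line 2 remove [wam] add [vgj,gnlc,voq] -> 10 lines: ghso zbs dzih vgj gnlc voq ebwdd rurai zhb lqu
Hunk 3: at line 2 remove [vgj,gnlc] add [iid,otms] -> 10 lines: ghso zbs dzih iid otms voq ebwdd rurai zhb lqu
Final line 5: otms

Answer: otms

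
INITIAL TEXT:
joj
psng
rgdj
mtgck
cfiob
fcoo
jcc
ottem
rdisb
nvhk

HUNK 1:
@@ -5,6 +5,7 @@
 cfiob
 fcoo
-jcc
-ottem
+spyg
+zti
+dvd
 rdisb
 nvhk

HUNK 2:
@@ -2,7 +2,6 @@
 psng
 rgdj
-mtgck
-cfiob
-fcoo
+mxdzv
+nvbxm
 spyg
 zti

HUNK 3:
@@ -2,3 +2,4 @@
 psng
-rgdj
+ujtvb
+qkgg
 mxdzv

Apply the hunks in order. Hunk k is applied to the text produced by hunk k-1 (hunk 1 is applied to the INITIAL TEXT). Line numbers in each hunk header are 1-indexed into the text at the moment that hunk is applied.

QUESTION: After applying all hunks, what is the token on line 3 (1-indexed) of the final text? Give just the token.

Answer: ujtvb

Derivation:
Hunk 1: at line 5 remove [jcc,ottem] add [spyg,zti,dvd] -> 11 lines: joj psng rgdj mtgck cfiob fcoo spyg zti dvd rdisb nvhk
Hunk 2: at line 2 remove [mtgck,cfiob,fcoo] add [mxdzv,nvbxm] -> 10 lines: joj psng rgdj mxdzv nvbxm spyg zti dvd rdisb nvhk
Hunk 3: at line 2 remove [rgdj] add [ujtvb,qkgg] -> 11 lines: joj psng ujtvb qkgg mxdzv nvbxm spyg zti dvd rdisb nvhk
Final line 3: ujtvb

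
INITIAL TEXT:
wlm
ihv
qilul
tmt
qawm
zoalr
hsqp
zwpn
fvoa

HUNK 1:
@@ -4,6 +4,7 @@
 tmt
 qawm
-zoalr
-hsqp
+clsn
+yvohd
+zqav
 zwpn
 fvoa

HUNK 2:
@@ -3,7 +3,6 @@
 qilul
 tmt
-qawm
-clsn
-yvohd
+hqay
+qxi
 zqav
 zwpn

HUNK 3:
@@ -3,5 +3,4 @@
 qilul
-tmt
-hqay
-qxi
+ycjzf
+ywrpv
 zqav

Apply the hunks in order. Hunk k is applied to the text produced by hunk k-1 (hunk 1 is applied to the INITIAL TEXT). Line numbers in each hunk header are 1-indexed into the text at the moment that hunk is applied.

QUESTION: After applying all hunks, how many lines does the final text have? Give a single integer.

Hunk 1: at line 4 remove [zoalr,hsqp] add [clsn,yvohd,zqav] -> 10 lines: wlm ihv qilul tmt qawm clsn yvohd zqav zwpn fvoa
Hunk 2: at line 3 remove [qawm,clsn,yvohd] add [hqay,qxi] -> 9 lines: wlm ihv qilul tmt hqay qxi zqav zwpn fvoa
Hunk 3: at line 3 remove [tmt,hqay,qxi] add [ycjzf,ywrpv] -> 8 lines: wlm ihv qilul ycjzf ywrpv zqav zwpn fvoa
Final line count: 8

Answer: 8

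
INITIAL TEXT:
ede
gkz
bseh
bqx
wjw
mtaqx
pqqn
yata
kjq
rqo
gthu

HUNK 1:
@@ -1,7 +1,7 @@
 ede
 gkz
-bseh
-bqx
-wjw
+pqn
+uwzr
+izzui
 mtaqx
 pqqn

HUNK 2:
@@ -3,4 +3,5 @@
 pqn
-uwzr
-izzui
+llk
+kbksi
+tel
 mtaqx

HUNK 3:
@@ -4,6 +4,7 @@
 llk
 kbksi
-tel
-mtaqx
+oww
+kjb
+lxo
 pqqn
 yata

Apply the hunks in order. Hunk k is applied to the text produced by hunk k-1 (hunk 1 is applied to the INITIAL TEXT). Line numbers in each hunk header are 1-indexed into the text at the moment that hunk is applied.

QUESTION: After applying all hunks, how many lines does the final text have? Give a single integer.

Hunk 1: at line 1 remove [bseh,bqx,wjw] add [pqn,uwzr,izzui] -> 11 lines: ede gkz pqn uwzr izzui mtaqx pqqn yata kjq rqo gthu
Hunk 2: at line 3 remove [uwzr,izzui] add [llk,kbksi,tel] -> 12 lines: ede gkz pqn llk kbksi tel mtaqx pqqn yata kjq rqo gthu
Hunk 3: at line 4 remove [tel,mtaqx] add [oww,kjb,lxo] -> 13 lines: ede gkz pqn llk kbksi oww kjb lxo pqqn yata kjq rqo gthu
Final line count: 13

Answer: 13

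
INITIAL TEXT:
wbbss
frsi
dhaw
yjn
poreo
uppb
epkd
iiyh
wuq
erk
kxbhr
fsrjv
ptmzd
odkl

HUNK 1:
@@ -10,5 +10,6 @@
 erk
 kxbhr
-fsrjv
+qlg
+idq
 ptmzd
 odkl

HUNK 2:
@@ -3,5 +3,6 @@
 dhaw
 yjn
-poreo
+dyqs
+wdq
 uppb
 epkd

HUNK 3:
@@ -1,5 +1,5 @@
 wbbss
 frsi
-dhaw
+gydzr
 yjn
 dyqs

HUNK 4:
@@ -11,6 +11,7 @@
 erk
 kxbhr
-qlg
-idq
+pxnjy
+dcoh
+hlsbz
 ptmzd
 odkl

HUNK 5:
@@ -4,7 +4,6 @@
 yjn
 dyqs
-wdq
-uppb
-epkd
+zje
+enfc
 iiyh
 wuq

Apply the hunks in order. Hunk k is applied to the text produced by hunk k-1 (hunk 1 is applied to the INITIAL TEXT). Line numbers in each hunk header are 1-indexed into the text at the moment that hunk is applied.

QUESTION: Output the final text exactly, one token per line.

Hunk 1: at line 10 remove [fsrjv] add [qlg,idq] -> 15 lines: wbbss frsi dhaw yjn poreo uppb epkd iiyh wuq erk kxbhr qlg idq ptmzd odkl
Hunk 2: at line 3 remove [poreo] add [dyqs,wdq] -> 16 lines: wbbss frsi dhaw yjn dyqs wdq uppb epkd iiyh wuq erk kxbhr qlg idq ptmzd odkl
Hunk 3: at line 1 remove [dhaw] add [gydzr] -> 16 lines: wbbss frsi gydzr yjn dyqs wdq uppb epkd iiyh wuq erk kxbhr qlg idq ptmzd odkl
Hunk 4: at line 11 remove [qlg,idq] add [pxnjy,dcoh,hlsbz] -> 17 lines: wbbss frsi gydzr yjn dyqs wdq uppb epkd iiyh wuq erk kxbhr pxnjy dcoh hlsbz ptmzd odkl
Hunk 5: at line 4 remove [wdq,uppb,epkd] add [zje,enfc] -> 16 lines: wbbss frsi gydzr yjn dyqs zje enfc iiyh wuq erk kxbhr pxnjy dcoh hlsbz ptmzd odkl

Answer: wbbss
frsi
gydzr
yjn
dyqs
zje
enfc
iiyh
wuq
erk
kxbhr
pxnjy
dcoh
hlsbz
ptmzd
odkl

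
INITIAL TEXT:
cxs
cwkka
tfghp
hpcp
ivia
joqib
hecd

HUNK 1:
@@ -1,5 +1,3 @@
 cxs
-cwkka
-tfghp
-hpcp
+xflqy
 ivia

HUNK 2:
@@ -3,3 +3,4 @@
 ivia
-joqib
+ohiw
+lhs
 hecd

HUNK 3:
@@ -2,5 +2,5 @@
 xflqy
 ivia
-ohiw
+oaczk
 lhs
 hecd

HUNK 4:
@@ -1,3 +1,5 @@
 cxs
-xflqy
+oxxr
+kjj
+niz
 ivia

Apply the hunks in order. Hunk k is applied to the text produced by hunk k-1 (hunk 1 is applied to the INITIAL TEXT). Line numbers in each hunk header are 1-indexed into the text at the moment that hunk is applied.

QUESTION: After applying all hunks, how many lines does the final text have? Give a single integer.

Hunk 1: at line 1 remove [cwkka,tfghp,hpcp] add [xflqy] -> 5 lines: cxs xflqy ivia joqib hecd
Hunk 2: at line 3 remove [joqib] add [ohiw,lhs] -> 6 lines: cxs xflqy ivia ohiw lhs hecd
Hunk 3: at line 2 remove [ohiw] add [oaczk] -> 6 lines: cxs xflqy ivia oaczk lhs hecd
Hunk 4: at line 1 remove [xflqy] add [oxxr,kjj,niz] -> 8 lines: cxs oxxr kjj niz ivia oaczk lhs hecd
Final line count: 8

Answer: 8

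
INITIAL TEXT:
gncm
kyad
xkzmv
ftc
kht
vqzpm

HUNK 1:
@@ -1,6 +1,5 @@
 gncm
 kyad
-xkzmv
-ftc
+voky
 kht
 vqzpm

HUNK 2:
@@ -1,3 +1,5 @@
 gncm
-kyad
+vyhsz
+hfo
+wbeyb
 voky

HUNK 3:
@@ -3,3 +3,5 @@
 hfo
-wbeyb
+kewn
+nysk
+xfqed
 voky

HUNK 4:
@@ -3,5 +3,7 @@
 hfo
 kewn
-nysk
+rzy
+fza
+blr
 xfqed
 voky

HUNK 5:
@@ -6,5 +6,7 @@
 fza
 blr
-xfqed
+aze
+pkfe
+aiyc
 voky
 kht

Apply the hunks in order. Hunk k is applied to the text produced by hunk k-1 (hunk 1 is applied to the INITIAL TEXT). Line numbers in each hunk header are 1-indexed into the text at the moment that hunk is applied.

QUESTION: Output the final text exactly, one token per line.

Hunk 1: at line 1 remove [xkzmv,ftc] add [voky] -> 5 lines: gncm kyad voky kht vqzpm
Hunk 2: at line 1 remove [kyad] add [vyhsz,hfo,wbeyb] -> 7 lines: gncm vyhsz hfo wbeyb voky kht vqzpm
Hunk 3: at line 3 remove [wbeyb] add [kewn,nysk,xfqed] -> 9 lines: gncm vyhsz hfo kewn nysk xfqed voky kht vqzpm
Hunk 4: at line 3 remove [nysk] add [rzy,fza,blr] -> 11 lines: gncm vyhsz hfo kewn rzy fza blr xfqed voky kht vqzpm
Hunk 5: at line 6 remove [xfqed] add [aze,pkfe,aiyc] -> 13 lines: gncm vyhsz hfo kewn rzy fza blr aze pkfe aiyc voky kht vqzpm

Answer: gncm
vyhsz
hfo
kewn
rzy
fza
blr
aze
pkfe
aiyc
voky
kht
vqzpm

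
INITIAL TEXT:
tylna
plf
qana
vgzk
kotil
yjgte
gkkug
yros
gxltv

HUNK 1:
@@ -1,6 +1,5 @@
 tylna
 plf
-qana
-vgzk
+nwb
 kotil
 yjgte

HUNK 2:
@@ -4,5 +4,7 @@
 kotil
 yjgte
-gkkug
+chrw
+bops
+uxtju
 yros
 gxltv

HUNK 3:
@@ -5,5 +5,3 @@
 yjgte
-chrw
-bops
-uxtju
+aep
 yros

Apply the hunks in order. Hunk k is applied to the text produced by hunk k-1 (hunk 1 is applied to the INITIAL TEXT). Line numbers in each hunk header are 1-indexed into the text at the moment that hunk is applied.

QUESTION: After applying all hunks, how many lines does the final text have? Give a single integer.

Hunk 1: at line 1 remove [qana,vgzk] add [nwb] -> 8 lines: tylna plf nwb kotil yjgte gkkug yros gxltv
Hunk 2: at line 4 remove [gkkug] add [chrw,bops,uxtju] -> 10 lines: tylna plf nwb kotil yjgte chrw bops uxtju yros gxltv
Hunk 3: at line 5 remove [chrw,bops,uxtju] add [aep] -> 8 lines: tylna plf nwb kotil yjgte aep yros gxltv
Final line count: 8

Answer: 8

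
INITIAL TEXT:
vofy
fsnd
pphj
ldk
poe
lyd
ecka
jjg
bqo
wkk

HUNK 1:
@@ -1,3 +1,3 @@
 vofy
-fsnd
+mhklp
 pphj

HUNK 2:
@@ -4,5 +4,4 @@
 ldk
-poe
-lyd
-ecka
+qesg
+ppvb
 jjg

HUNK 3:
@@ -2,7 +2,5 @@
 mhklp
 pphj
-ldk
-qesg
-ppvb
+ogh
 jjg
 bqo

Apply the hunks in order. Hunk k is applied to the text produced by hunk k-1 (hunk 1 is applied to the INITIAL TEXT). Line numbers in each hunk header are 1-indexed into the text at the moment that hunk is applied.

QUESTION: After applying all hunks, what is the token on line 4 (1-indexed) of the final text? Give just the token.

Answer: ogh

Derivation:
Hunk 1: at line 1 remove [fsnd] add [mhklp] -> 10 lines: vofy mhklp pphj ldk poe lyd ecka jjg bqo wkk
Hunk 2: at line 4 remove [poe,lyd,ecka] add [qesg,ppvb] -> 9 lines: vofy mhklp pphj ldk qesg ppvb jjg bqo wkk
Hunk 3: at line 2 remove [ldk,qesg,ppvb] add [ogh] -> 7 lines: vofy mhklp pphj ogh jjg bqo wkk
Final line 4: ogh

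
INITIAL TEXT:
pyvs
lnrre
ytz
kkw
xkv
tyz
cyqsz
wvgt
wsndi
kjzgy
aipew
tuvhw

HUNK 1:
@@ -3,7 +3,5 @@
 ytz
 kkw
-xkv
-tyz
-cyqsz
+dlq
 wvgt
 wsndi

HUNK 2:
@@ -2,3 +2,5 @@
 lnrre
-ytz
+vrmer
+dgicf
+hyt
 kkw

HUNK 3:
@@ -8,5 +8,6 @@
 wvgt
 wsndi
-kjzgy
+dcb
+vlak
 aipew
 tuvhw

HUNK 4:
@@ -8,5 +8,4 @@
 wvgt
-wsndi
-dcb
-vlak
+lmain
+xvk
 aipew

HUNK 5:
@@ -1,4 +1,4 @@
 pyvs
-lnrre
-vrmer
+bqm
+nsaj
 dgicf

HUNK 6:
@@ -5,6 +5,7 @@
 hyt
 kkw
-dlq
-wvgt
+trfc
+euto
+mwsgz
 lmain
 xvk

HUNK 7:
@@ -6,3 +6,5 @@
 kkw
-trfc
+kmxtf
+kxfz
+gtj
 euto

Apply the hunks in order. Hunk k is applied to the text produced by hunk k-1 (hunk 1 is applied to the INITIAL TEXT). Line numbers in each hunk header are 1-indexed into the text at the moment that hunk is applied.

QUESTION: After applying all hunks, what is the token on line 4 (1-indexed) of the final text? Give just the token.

Answer: dgicf

Derivation:
Hunk 1: at line 3 remove [xkv,tyz,cyqsz] add [dlq] -> 10 lines: pyvs lnrre ytz kkw dlq wvgt wsndi kjzgy aipew tuvhw
Hunk 2: at line 2 remove [ytz] add [vrmer,dgicf,hyt] -> 12 lines: pyvs lnrre vrmer dgicf hyt kkw dlq wvgt wsndi kjzgy aipew tuvhw
Hunk 3: at line 8 remove [kjzgy] add [dcb,vlak] -> 13 lines: pyvs lnrre vrmer dgicf hyt kkw dlq wvgt wsndi dcb vlak aipew tuvhw
Hunk 4: at line 8 remove [wsndi,dcb,vlak] add [lmain,xvk] -> 12 lines: pyvs lnrre vrmer dgicf hyt kkw dlq wvgt lmain xvk aipew tuvhw
Hunk 5: at line 1 remove [lnrre,vrmer] add [bqm,nsaj] -> 12 lines: pyvs bqm nsaj dgicf hyt kkw dlq wvgt lmain xvk aipew tuvhw
Hunk 6: at line 5 remove [dlq,wvgt] add [trfc,euto,mwsgz] -> 13 lines: pyvs bqm nsaj dgicf hyt kkw trfc euto mwsgz lmain xvk aipew tuvhw
Hunk 7: at line 6 remove [trfc] add [kmxtf,kxfz,gtj] -> 15 lines: pyvs bqm nsaj dgicf hyt kkw kmxtf kxfz gtj euto mwsgz lmain xvk aipew tuvhw
Final line 4: dgicf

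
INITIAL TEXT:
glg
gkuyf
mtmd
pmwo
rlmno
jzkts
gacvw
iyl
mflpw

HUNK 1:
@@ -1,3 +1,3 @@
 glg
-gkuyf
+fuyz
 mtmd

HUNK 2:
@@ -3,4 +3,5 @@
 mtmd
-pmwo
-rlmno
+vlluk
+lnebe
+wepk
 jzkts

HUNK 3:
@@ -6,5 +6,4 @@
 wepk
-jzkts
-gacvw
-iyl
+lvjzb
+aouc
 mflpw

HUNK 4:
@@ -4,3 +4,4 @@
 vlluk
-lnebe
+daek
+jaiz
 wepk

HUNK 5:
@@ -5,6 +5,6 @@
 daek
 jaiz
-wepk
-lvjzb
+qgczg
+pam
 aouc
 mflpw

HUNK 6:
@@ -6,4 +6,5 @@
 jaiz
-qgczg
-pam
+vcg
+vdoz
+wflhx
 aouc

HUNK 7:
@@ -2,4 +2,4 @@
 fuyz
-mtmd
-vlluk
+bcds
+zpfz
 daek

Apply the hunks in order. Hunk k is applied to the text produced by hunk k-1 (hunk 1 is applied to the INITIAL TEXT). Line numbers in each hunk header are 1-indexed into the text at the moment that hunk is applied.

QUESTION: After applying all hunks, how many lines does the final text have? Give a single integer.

Answer: 11

Derivation:
Hunk 1: at line 1 remove [gkuyf] add [fuyz] -> 9 lines: glg fuyz mtmd pmwo rlmno jzkts gacvw iyl mflpw
Hunk 2: at line 3 remove [pmwo,rlmno] add [vlluk,lnebe,wepk] -> 10 lines: glg fuyz mtmd vlluk lnebe wepk jzkts gacvw iyl mflpw
Hunk 3: at line 6 remove [jzkts,gacvw,iyl] add [lvjzb,aouc] -> 9 lines: glg fuyz mtmd vlluk lnebe wepk lvjzb aouc mflpw
Hunk 4: at line 4 remove [lnebe] add [daek,jaiz] -> 10 lines: glg fuyz mtmd vlluk daek jaiz wepk lvjzb aouc mflpw
Hunk 5: at line 5 remove [wepk,lvjzb] add [qgczg,pam] -> 10 lines: glg fuyz mtmd vlluk daek jaiz qgczg pam aouc mflpw
Hunk 6: at line 6 remove [qgczg,pam] add [vcg,vdoz,wflhx] -> 11 lines: glg fuyz mtmd vlluk daek jaiz vcg vdoz wflhx aouc mflpw
Hunk 7: at line 2 remove [mtmd,vlluk] add [bcds,zpfz] -> 11 lines: glg fuyz bcds zpfz daek jaiz vcg vdoz wflhx aouc mflpw
Final line count: 11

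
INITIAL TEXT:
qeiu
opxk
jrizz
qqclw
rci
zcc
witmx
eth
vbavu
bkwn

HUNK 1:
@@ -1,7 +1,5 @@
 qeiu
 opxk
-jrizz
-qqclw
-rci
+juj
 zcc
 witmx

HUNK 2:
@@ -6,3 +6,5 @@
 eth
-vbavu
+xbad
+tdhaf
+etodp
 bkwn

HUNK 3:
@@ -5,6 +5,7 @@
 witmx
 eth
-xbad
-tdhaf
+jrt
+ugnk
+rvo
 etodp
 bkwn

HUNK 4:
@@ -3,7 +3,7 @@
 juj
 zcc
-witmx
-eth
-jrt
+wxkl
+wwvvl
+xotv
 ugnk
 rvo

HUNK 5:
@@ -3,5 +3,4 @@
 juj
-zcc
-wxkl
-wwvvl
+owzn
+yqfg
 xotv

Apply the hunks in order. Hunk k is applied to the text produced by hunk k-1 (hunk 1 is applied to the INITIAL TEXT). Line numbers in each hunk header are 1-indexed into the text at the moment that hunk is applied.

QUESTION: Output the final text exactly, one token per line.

Answer: qeiu
opxk
juj
owzn
yqfg
xotv
ugnk
rvo
etodp
bkwn

Derivation:
Hunk 1: at line 1 remove [jrizz,qqclw,rci] add [juj] -> 8 lines: qeiu opxk juj zcc witmx eth vbavu bkwn
Hunk 2: at line 6 remove [vbavu] add [xbad,tdhaf,etodp] -> 10 lines: qeiu opxk juj zcc witmx eth xbad tdhaf etodp bkwn
Hunk 3: at line 5 remove [xbad,tdhaf] add [jrt,ugnk,rvo] -> 11 lines: qeiu opxk juj zcc witmx eth jrt ugnk rvo etodp bkwn
Hunk 4: at line 3 remove [witmx,eth,jrt] add [wxkl,wwvvl,xotv] -> 11 lines: qeiu opxk juj zcc wxkl wwvvl xotv ugnk rvo etodp bkwn
Hunk 5: at line 3 remove [zcc,wxkl,wwvvl] add [owzn,yqfg] -> 10 lines: qeiu opxk juj owzn yqfg xotv ugnk rvo etodp bkwn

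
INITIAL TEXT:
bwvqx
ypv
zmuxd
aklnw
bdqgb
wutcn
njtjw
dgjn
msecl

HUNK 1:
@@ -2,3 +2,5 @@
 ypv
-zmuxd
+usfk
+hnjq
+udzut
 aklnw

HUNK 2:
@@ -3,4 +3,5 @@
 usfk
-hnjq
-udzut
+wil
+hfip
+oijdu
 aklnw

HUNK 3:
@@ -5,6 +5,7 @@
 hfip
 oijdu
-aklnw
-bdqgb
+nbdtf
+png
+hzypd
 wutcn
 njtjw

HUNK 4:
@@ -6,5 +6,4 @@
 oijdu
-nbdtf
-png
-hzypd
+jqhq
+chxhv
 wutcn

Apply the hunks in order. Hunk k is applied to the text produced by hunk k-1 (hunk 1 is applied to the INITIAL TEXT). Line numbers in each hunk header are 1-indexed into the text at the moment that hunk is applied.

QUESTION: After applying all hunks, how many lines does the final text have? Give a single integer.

Answer: 12

Derivation:
Hunk 1: at line 2 remove [zmuxd] add [usfk,hnjq,udzut] -> 11 lines: bwvqx ypv usfk hnjq udzut aklnw bdqgb wutcn njtjw dgjn msecl
Hunk 2: at line 3 remove [hnjq,udzut] add [wil,hfip,oijdu] -> 12 lines: bwvqx ypv usfk wil hfip oijdu aklnw bdqgb wutcn njtjw dgjn msecl
Hunk 3: at line 5 remove [aklnw,bdqgb] add [nbdtf,png,hzypd] -> 13 lines: bwvqx ypv usfk wil hfip oijdu nbdtf png hzypd wutcn njtjw dgjn msecl
Hunk 4: at line 6 remove [nbdtf,png,hzypd] add [jqhq,chxhv] -> 12 lines: bwvqx ypv usfk wil hfip oijdu jqhq chxhv wutcn njtjw dgjn msecl
Final line count: 12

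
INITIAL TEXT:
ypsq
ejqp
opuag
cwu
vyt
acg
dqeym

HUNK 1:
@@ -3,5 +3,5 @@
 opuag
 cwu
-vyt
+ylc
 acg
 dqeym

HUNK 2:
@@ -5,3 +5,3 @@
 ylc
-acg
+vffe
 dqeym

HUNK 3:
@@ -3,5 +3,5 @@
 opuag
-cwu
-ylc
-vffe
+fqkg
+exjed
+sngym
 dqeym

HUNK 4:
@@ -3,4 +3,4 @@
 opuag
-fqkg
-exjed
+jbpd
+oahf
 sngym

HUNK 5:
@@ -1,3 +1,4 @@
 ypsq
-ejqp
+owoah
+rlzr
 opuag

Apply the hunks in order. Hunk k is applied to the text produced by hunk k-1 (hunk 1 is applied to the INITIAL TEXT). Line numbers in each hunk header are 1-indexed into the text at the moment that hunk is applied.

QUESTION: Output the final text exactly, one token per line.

Hunk 1: at line 3 remove [vyt] add [ylc] -> 7 lines: ypsq ejqp opuag cwu ylc acg dqeym
Hunk 2: at line 5 remove [acg] add [vffe] -> 7 lines: ypsq ejqp opuag cwu ylc vffe dqeym
Hunk 3: at line 3 remove [cwu,ylc,vffe] add [fqkg,exjed,sngym] -> 7 lines: ypsq ejqp opuag fqkg exjed sngym dqeym
Hunk 4: at line 3 remove [fqkg,exjed] add [jbpd,oahf] -> 7 lines: ypsq ejqp opuag jbpd oahf sngym dqeym
Hunk 5: at line 1 remove [ejqp] add [owoah,rlzr] -> 8 lines: ypsq owoah rlzr opuag jbpd oahf sngym dqeym

Answer: ypsq
owoah
rlzr
opuag
jbpd
oahf
sngym
dqeym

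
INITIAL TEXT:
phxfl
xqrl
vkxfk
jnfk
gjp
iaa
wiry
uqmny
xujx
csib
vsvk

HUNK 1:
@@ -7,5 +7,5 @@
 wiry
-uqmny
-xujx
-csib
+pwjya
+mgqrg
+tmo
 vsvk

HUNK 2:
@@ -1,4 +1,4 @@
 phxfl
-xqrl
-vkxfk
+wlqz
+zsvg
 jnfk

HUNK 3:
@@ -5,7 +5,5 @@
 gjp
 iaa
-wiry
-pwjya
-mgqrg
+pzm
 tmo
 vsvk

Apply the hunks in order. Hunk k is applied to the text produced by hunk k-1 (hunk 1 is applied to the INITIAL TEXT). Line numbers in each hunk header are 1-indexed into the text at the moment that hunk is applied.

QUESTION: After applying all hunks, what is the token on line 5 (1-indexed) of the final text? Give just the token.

Hunk 1: at line 7 remove [uqmny,xujx,csib] add [pwjya,mgqrg,tmo] -> 11 lines: phxfl xqrl vkxfk jnfk gjp iaa wiry pwjya mgqrg tmo vsvk
Hunk 2: at line 1 remove [xqrl,vkxfk] add [wlqz,zsvg] -> 11 lines: phxfl wlqz zsvg jnfk gjp iaa wiry pwjya mgqrg tmo vsvk
Hunk 3: at line 5 remove [wiry,pwjya,mgqrg] add [pzm] -> 9 lines: phxfl wlqz zsvg jnfk gjp iaa pzm tmo vsvk
Final line 5: gjp

Answer: gjp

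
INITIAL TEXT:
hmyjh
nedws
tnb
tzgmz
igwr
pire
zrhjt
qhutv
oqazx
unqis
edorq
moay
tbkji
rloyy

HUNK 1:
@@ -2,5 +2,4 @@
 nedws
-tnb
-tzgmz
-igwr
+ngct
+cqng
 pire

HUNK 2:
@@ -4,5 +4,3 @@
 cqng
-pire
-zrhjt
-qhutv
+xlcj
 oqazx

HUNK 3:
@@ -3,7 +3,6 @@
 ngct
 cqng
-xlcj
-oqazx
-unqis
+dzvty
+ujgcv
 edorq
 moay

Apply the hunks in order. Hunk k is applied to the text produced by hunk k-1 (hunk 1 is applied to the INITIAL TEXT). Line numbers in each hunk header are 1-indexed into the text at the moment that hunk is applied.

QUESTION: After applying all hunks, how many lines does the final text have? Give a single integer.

Hunk 1: at line 2 remove [tnb,tzgmz,igwr] add [ngct,cqng] -> 13 lines: hmyjh nedws ngct cqng pire zrhjt qhutv oqazx unqis edorq moay tbkji rloyy
Hunk 2: at line 4 remove [pire,zrhjt,qhutv] add [xlcj] -> 11 lines: hmyjh nedws ngct cqng xlcj oqazx unqis edorq moay tbkji rloyy
Hunk 3: at line 3 remove [xlcj,oqazx,unqis] add [dzvty,ujgcv] -> 10 lines: hmyjh nedws ngct cqng dzvty ujgcv edorq moay tbkji rloyy
Final line count: 10

Answer: 10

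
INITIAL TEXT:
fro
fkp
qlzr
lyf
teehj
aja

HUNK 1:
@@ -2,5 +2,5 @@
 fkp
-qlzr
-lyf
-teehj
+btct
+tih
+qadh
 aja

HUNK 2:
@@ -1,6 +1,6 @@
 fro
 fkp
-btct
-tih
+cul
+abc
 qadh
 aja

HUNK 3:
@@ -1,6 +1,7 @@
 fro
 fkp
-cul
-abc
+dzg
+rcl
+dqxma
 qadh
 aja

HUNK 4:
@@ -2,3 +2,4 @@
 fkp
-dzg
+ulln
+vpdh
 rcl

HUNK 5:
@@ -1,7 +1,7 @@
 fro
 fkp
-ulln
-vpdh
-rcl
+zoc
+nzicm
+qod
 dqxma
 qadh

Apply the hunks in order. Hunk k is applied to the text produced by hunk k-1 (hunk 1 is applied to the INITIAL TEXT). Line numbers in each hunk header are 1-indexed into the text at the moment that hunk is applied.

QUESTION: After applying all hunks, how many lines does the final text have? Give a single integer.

Answer: 8

Derivation:
Hunk 1: at line 2 remove [qlzr,lyf,teehj] add [btct,tih,qadh] -> 6 lines: fro fkp btct tih qadh aja
Hunk 2: at line 1 remove [btct,tih] add [cul,abc] -> 6 lines: fro fkp cul abc qadh aja
Hunk 3: at line 1 remove [cul,abc] add [dzg,rcl,dqxma] -> 7 lines: fro fkp dzg rcl dqxma qadh aja
Hunk 4: at line 2 remove [dzg] add [ulln,vpdh] -> 8 lines: fro fkp ulln vpdh rcl dqxma qadh aja
Hunk 5: at line 1 remove [ulln,vpdh,rcl] add [zoc,nzicm,qod] -> 8 lines: fro fkp zoc nzicm qod dqxma qadh aja
Final line count: 8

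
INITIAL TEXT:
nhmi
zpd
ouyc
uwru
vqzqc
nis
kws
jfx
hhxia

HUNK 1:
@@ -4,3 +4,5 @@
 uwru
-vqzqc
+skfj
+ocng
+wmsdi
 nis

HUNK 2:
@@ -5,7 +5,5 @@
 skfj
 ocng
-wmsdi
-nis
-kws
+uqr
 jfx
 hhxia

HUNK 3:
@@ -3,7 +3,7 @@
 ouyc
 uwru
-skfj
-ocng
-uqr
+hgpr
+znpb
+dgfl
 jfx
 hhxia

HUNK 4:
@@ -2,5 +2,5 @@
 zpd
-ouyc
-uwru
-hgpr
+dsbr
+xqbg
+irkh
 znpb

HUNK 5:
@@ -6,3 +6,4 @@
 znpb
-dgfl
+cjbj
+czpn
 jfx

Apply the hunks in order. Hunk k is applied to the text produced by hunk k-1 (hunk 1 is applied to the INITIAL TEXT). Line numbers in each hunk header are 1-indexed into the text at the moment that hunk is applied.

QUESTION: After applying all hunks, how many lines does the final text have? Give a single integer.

Answer: 10

Derivation:
Hunk 1: at line 4 remove [vqzqc] add [skfj,ocng,wmsdi] -> 11 lines: nhmi zpd ouyc uwru skfj ocng wmsdi nis kws jfx hhxia
Hunk 2: at line 5 remove [wmsdi,nis,kws] add [uqr] -> 9 lines: nhmi zpd ouyc uwru skfj ocng uqr jfx hhxia
Hunk 3: at line 3 remove [skfj,ocng,uqr] add [hgpr,znpb,dgfl] -> 9 lines: nhmi zpd ouyc uwru hgpr znpb dgfl jfx hhxia
Hunk 4: at line 2 remove [ouyc,uwru,hgpr] add [dsbr,xqbg,irkh] -> 9 lines: nhmi zpd dsbr xqbg irkh znpb dgfl jfx hhxia
Hunk 5: at line 6 remove [dgfl] add [cjbj,czpn] -> 10 lines: nhmi zpd dsbr xqbg irkh znpb cjbj czpn jfx hhxia
Final line count: 10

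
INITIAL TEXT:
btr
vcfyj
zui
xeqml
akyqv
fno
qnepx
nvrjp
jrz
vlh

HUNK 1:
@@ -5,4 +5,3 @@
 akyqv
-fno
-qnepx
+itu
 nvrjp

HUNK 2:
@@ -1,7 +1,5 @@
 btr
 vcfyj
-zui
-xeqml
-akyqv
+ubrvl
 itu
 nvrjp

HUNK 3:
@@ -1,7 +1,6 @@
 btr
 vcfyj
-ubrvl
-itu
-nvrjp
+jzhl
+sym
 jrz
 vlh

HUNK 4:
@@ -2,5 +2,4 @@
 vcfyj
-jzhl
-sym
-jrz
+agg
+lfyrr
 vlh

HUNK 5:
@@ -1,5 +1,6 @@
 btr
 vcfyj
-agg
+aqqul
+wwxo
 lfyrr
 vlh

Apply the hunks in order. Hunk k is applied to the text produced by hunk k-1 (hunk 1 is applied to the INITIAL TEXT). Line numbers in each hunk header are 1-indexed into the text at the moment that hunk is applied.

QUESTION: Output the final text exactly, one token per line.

Hunk 1: at line 5 remove [fno,qnepx] add [itu] -> 9 lines: btr vcfyj zui xeqml akyqv itu nvrjp jrz vlh
Hunk 2: at line 1 remove [zui,xeqml,akyqv] add [ubrvl] -> 7 lines: btr vcfyj ubrvl itu nvrjp jrz vlh
Hunk 3: at line 1 remove [ubrvl,itu,nvrjp] add [jzhl,sym] -> 6 lines: btr vcfyj jzhl sym jrz vlh
Hunk 4: at line 2 remove [jzhl,sym,jrz] add [agg,lfyrr] -> 5 lines: btr vcfyj agg lfyrr vlh
Hunk 5: at line 1 remove [agg] add [aqqul,wwxo] -> 6 lines: btr vcfyj aqqul wwxo lfyrr vlh

Answer: btr
vcfyj
aqqul
wwxo
lfyrr
vlh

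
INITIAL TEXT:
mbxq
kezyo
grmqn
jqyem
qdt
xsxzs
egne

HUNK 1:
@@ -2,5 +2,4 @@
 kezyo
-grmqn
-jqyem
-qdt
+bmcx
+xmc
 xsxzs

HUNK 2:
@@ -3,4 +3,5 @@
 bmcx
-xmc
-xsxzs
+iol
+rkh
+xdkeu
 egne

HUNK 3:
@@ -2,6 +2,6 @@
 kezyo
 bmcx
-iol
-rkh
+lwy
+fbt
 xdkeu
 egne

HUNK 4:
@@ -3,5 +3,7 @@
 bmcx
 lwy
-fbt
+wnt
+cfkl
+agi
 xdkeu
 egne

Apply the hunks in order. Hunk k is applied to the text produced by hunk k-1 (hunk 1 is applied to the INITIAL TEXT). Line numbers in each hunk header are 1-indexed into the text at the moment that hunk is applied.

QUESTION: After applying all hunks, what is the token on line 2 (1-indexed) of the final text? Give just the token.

Hunk 1: at line 2 remove [grmqn,jqyem,qdt] add [bmcx,xmc] -> 6 lines: mbxq kezyo bmcx xmc xsxzs egne
Hunk 2: at line 3 remove [xmc,xsxzs] add [iol,rkh,xdkeu] -> 7 lines: mbxq kezyo bmcx iol rkh xdkeu egne
Hunk 3: at line 2 remove [iol,rkh] add [lwy,fbt] -> 7 lines: mbxq kezyo bmcx lwy fbt xdkeu egne
Hunk 4: at line 3 remove [fbt] add [wnt,cfkl,agi] -> 9 lines: mbxq kezyo bmcx lwy wnt cfkl agi xdkeu egne
Final line 2: kezyo

Answer: kezyo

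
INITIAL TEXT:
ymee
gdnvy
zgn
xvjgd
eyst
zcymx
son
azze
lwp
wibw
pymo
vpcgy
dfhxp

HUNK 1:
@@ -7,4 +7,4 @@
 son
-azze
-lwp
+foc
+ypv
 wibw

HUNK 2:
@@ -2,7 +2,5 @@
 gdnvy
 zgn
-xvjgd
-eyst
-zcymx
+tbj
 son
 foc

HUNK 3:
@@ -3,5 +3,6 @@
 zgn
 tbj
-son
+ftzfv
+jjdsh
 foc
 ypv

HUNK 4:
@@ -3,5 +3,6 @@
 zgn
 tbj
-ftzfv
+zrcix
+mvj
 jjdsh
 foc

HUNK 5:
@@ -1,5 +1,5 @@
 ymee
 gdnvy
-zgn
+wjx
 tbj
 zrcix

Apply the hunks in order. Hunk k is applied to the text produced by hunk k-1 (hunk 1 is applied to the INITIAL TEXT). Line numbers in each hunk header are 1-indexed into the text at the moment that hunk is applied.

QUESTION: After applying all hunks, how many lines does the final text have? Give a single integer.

Hunk 1: at line 7 remove [azze,lwp] add [foc,ypv] -> 13 lines: ymee gdnvy zgn xvjgd eyst zcymx son foc ypv wibw pymo vpcgy dfhxp
Hunk 2: at line 2 remove [xvjgd,eyst,zcymx] add [tbj] -> 11 lines: ymee gdnvy zgn tbj son foc ypv wibw pymo vpcgy dfhxp
Hunk 3: at line 3 remove [son] add [ftzfv,jjdsh] -> 12 lines: ymee gdnvy zgn tbj ftzfv jjdsh foc ypv wibw pymo vpcgy dfhxp
Hunk 4: at line 3 remove [ftzfv] add [zrcix,mvj] -> 13 lines: ymee gdnvy zgn tbj zrcix mvj jjdsh foc ypv wibw pymo vpcgy dfhxp
Hunk 5: at line 1 remove [zgn] add [wjx] -> 13 lines: ymee gdnvy wjx tbj zrcix mvj jjdsh foc ypv wibw pymo vpcgy dfhxp
Final line count: 13

Answer: 13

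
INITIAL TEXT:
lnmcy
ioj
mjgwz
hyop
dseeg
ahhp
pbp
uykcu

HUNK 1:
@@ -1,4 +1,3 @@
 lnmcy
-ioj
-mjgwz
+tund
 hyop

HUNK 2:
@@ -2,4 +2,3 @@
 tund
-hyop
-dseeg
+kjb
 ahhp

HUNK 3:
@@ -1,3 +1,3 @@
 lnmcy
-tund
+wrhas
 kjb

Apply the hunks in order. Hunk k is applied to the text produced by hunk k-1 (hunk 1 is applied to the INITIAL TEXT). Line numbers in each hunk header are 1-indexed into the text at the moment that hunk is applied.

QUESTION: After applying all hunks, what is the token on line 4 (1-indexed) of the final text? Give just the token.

Answer: ahhp

Derivation:
Hunk 1: at line 1 remove [ioj,mjgwz] add [tund] -> 7 lines: lnmcy tund hyop dseeg ahhp pbp uykcu
Hunk 2: at line 2 remove [hyop,dseeg] add [kjb] -> 6 lines: lnmcy tund kjb ahhp pbp uykcu
Hunk 3: at line 1 remove [tund] add [wrhas] -> 6 lines: lnmcy wrhas kjb ahhp pbp uykcu
Final line 4: ahhp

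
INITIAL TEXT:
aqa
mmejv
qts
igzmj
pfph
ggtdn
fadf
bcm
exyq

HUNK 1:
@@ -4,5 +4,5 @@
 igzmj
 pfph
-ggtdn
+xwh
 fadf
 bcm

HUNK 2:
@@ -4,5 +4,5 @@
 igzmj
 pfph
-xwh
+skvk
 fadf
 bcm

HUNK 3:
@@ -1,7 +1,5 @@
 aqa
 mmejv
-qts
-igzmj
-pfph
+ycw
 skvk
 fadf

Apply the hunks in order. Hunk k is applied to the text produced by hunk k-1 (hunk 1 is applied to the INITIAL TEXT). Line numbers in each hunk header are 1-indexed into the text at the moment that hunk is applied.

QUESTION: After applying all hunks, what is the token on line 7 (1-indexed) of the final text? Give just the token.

Answer: exyq

Derivation:
Hunk 1: at line 4 remove [ggtdn] add [xwh] -> 9 lines: aqa mmejv qts igzmj pfph xwh fadf bcm exyq
Hunk 2: at line 4 remove [xwh] add [skvk] -> 9 lines: aqa mmejv qts igzmj pfph skvk fadf bcm exyq
Hunk 3: at line 1 remove [qts,igzmj,pfph] add [ycw] -> 7 lines: aqa mmejv ycw skvk fadf bcm exyq
Final line 7: exyq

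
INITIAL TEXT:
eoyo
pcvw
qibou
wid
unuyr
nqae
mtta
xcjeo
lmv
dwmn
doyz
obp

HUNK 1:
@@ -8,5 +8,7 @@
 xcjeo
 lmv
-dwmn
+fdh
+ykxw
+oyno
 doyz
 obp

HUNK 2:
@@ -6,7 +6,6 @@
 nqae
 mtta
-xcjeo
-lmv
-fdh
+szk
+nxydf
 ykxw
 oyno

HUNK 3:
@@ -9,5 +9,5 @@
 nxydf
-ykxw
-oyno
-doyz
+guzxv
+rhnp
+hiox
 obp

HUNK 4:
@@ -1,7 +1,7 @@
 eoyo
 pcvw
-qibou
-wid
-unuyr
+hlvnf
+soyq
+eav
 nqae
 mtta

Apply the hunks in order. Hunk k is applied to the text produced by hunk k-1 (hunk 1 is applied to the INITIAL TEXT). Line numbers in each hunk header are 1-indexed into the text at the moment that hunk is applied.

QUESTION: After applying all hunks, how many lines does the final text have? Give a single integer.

Hunk 1: at line 8 remove [dwmn] add [fdh,ykxw,oyno] -> 14 lines: eoyo pcvw qibou wid unuyr nqae mtta xcjeo lmv fdh ykxw oyno doyz obp
Hunk 2: at line 6 remove [xcjeo,lmv,fdh] add [szk,nxydf] -> 13 lines: eoyo pcvw qibou wid unuyr nqae mtta szk nxydf ykxw oyno doyz obp
Hunk 3: at line 9 remove [ykxw,oyno,doyz] add [guzxv,rhnp,hiox] -> 13 lines: eoyo pcvw qibou wid unuyr nqae mtta szk nxydf guzxv rhnp hiox obp
Hunk 4: at line 1 remove [qibou,wid,unuyr] add [hlvnf,soyq,eav] -> 13 lines: eoyo pcvw hlvnf soyq eav nqae mtta szk nxydf guzxv rhnp hiox obp
Final line count: 13

Answer: 13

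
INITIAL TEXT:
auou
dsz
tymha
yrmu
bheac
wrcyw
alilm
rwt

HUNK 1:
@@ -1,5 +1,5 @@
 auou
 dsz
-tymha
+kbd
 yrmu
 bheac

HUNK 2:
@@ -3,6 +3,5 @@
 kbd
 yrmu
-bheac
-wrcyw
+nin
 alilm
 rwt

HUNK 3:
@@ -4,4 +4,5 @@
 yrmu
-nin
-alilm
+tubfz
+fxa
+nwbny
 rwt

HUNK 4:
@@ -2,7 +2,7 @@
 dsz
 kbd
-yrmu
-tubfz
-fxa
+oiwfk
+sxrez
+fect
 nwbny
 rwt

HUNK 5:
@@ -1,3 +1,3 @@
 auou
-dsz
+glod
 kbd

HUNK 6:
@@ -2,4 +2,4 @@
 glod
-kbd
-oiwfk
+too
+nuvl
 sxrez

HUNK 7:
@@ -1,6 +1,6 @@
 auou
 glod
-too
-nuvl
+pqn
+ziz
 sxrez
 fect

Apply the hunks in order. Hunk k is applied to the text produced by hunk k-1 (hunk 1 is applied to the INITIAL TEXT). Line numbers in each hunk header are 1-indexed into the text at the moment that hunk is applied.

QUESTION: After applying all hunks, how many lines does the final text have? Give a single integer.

Answer: 8

Derivation:
Hunk 1: at line 1 remove [tymha] add [kbd] -> 8 lines: auou dsz kbd yrmu bheac wrcyw alilm rwt
Hunk 2: at line 3 remove [bheac,wrcyw] add [nin] -> 7 lines: auou dsz kbd yrmu nin alilm rwt
Hunk 3: at line 4 remove [nin,alilm] add [tubfz,fxa,nwbny] -> 8 lines: auou dsz kbd yrmu tubfz fxa nwbny rwt
Hunk 4: at line 2 remove [yrmu,tubfz,fxa] add [oiwfk,sxrez,fect] -> 8 lines: auou dsz kbd oiwfk sxrez fect nwbny rwt
Hunk 5: at line 1 remove [dsz] add [glod] -> 8 lines: auou glod kbd oiwfk sxrez fect nwbny rwt
Hunk 6: at line 2 remove [kbd,oiwfk] add [too,nuvl] -> 8 lines: auou glod too nuvl sxrez fect nwbny rwt
Hunk 7: at line 1 remove [too,nuvl] add [pqn,ziz] -> 8 lines: auou glod pqn ziz sxrez fect nwbny rwt
Final line count: 8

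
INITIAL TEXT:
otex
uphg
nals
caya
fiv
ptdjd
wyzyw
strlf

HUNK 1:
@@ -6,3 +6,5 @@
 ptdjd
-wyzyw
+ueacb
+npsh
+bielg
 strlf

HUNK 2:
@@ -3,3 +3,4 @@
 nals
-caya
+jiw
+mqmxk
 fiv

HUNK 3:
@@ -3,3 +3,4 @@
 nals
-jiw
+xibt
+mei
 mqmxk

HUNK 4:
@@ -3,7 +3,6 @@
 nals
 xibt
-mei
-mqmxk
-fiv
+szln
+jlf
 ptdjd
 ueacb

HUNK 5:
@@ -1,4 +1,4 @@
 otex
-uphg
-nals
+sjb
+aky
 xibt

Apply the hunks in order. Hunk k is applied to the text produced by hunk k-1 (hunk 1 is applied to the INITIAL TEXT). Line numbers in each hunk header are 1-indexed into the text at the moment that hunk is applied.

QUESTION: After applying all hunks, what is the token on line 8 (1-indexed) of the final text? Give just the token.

Answer: ueacb

Derivation:
Hunk 1: at line 6 remove [wyzyw] add [ueacb,npsh,bielg] -> 10 lines: otex uphg nals caya fiv ptdjd ueacb npsh bielg strlf
Hunk 2: at line 3 remove [caya] add [jiw,mqmxk] -> 11 lines: otex uphg nals jiw mqmxk fiv ptdjd ueacb npsh bielg strlf
Hunk 3: at line 3 remove [jiw] add [xibt,mei] -> 12 lines: otex uphg nals xibt mei mqmxk fiv ptdjd ueacb npsh bielg strlf
Hunk 4: at line 3 remove [mei,mqmxk,fiv] add [szln,jlf] -> 11 lines: otex uphg nals xibt szln jlf ptdjd ueacb npsh bielg strlf
Hunk 5: at line 1 remove [uphg,nals] add [sjb,aky] -> 11 lines: otex sjb aky xibt szln jlf ptdjd ueacb npsh bielg strlf
Final line 8: ueacb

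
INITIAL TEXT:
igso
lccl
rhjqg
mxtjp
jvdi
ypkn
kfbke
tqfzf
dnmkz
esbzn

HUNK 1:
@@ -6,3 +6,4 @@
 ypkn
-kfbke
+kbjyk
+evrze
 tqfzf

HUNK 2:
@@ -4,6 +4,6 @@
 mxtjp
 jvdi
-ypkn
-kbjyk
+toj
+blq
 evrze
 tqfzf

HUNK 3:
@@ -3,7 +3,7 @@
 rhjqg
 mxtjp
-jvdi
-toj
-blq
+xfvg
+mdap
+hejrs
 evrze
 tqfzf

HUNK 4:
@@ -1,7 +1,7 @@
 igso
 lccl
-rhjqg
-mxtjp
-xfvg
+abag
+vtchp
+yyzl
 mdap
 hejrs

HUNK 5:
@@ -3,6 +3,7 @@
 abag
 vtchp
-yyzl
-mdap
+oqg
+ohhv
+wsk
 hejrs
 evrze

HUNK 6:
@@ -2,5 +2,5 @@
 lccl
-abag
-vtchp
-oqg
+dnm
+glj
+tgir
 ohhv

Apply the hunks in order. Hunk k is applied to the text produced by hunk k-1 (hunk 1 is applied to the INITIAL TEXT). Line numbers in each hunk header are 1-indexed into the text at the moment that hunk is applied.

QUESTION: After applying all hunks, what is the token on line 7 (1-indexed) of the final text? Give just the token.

Hunk 1: at line 6 remove [kfbke] add [kbjyk,evrze] -> 11 lines: igso lccl rhjqg mxtjp jvdi ypkn kbjyk evrze tqfzf dnmkz esbzn
Hunk 2: at line 4 remove [ypkn,kbjyk] add [toj,blq] -> 11 lines: igso lccl rhjqg mxtjp jvdi toj blq evrze tqfzf dnmkz esbzn
Hunk 3: at line 3 remove [jvdi,toj,blq] add [xfvg,mdap,hejrs] -> 11 lines: igso lccl rhjqg mxtjp xfvg mdap hejrs evrze tqfzf dnmkz esbzn
Hunk 4: at line 1 remove [rhjqg,mxtjp,xfvg] add [abag,vtchp,yyzl] -> 11 lines: igso lccl abag vtchp yyzl mdap hejrs evrze tqfzf dnmkz esbzn
Hunk 5: at line 3 remove [yyzl,mdap] add [oqg,ohhv,wsk] -> 12 lines: igso lccl abag vtchp oqg ohhv wsk hejrs evrze tqfzf dnmkz esbzn
Hunk 6: at line 2 remove [abag,vtchp,oqg] add [dnm,glj,tgir] -> 12 lines: igso lccl dnm glj tgir ohhv wsk hejrs evrze tqfzf dnmkz esbzn
Final line 7: wsk

Answer: wsk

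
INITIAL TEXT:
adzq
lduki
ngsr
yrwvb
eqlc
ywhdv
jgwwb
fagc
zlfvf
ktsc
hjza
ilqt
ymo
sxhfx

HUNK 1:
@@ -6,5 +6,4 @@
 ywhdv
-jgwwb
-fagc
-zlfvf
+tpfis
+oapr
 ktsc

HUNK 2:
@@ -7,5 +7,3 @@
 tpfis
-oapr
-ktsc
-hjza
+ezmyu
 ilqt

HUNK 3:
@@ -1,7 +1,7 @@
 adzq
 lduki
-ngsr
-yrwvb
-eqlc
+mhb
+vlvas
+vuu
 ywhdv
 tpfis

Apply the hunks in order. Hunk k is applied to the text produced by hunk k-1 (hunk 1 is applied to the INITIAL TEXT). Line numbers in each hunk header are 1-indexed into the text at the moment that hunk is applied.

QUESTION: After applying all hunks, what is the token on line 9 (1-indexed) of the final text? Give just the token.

Answer: ilqt

Derivation:
Hunk 1: at line 6 remove [jgwwb,fagc,zlfvf] add [tpfis,oapr] -> 13 lines: adzq lduki ngsr yrwvb eqlc ywhdv tpfis oapr ktsc hjza ilqt ymo sxhfx
Hunk 2: at line 7 remove [oapr,ktsc,hjza] add [ezmyu] -> 11 lines: adzq lduki ngsr yrwvb eqlc ywhdv tpfis ezmyu ilqt ymo sxhfx
Hunk 3: at line 1 remove [ngsr,yrwvb,eqlc] add [mhb,vlvas,vuu] -> 11 lines: adzq lduki mhb vlvas vuu ywhdv tpfis ezmyu ilqt ymo sxhfx
Final line 9: ilqt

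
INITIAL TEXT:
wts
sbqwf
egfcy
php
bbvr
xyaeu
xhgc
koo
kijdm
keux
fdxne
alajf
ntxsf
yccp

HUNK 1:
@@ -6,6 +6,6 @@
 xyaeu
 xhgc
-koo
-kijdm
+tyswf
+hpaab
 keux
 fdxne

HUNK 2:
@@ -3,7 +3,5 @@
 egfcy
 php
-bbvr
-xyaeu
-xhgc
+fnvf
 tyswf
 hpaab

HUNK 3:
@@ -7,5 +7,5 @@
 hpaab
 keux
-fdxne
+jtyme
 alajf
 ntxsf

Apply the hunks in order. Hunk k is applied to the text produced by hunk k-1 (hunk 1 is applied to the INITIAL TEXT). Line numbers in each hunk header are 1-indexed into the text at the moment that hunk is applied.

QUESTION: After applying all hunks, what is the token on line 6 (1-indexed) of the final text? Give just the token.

Hunk 1: at line 6 remove [koo,kijdm] add [tyswf,hpaab] -> 14 lines: wts sbqwf egfcy php bbvr xyaeu xhgc tyswf hpaab keux fdxne alajf ntxsf yccp
Hunk 2: at line 3 remove [bbvr,xyaeu,xhgc] add [fnvf] -> 12 lines: wts sbqwf egfcy php fnvf tyswf hpaab keux fdxne alajf ntxsf yccp
Hunk 3: at line 7 remove [fdxne] add [jtyme] -> 12 lines: wts sbqwf egfcy php fnvf tyswf hpaab keux jtyme alajf ntxsf yccp
Final line 6: tyswf

Answer: tyswf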